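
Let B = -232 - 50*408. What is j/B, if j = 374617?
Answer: -374617/20632 ≈ -18.157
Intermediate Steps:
B = -20632 (B = -232 - 20400 = -20632)
j/B = 374617/(-20632) = 374617*(-1/20632) = -374617/20632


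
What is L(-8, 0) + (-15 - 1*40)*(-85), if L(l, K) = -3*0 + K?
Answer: 4675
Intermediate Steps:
L(l, K) = K (L(l, K) = 0 + K = K)
L(-8, 0) + (-15 - 1*40)*(-85) = 0 + (-15 - 1*40)*(-85) = 0 + (-15 - 40)*(-85) = 0 - 55*(-85) = 0 + 4675 = 4675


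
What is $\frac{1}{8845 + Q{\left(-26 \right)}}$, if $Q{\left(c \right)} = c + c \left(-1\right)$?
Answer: $\frac{1}{8845} \approx 0.00011306$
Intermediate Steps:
$Q{\left(c \right)} = 0$ ($Q{\left(c \right)} = c - c = 0$)
$\frac{1}{8845 + Q{\left(-26 \right)}} = \frac{1}{8845 + 0} = \frac{1}{8845}$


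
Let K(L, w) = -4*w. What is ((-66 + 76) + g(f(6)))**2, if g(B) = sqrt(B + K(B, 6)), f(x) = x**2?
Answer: 112 + 40*sqrt(3) ≈ 181.28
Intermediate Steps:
g(B) = sqrt(-24 + B) (g(B) = sqrt(B - 4*6) = sqrt(B - 24) = sqrt(-24 + B))
((-66 + 76) + g(f(6)))**2 = ((-66 + 76) + sqrt(-24 + 6**2))**2 = (10 + sqrt(-24 + 36))**2 = (10 + sqrt(12))**2 = (10 + 2*sqrt(3))**2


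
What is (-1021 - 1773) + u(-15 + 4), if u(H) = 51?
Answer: -2743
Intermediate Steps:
(-1021 - 1773) + u(-15 + 4) = (-1021 - 1773) + 51 = -2794 + 51 = -2743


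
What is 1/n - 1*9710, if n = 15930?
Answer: -154680299/15930 ≈ -9710.0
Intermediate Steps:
1/n - 1*9710 = 1/15930 - 1*9710 = 1/15930 - 9710 = -154680299/15930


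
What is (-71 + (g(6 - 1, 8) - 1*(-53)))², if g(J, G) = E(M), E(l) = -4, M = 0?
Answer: 484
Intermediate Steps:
g(J, G) = -4
(-71 + (g(6 - 1, 8) - 1*(-53)))² = (-71 + (-4 - 1*(-53)))² = (-71 + (-4 + 53))² = (-71 + 49)² = (-22)² = 484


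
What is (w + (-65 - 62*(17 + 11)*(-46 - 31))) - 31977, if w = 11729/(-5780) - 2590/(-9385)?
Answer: 1102570946507/10849060 ≈ 1.0163e+5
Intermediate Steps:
w = -19021293/10849060 (w = 11729*(-1/5780) - 2590*(-1/9385) = -11729/5780 + 518/1877 = -19021293/10849060 ≈ -1.7533)
(w + (-65 - 62*(17 + 11)*(-46 - 31))) - 31977 = (-19021293/10849060 + (-65 - 62*(17 + 11)*(-46 - 31))) - 31977 = (-19021293/10849060 + (-65 - 1736*(-77))) - 31977 = (-19021293/10849060 + (-65 - 62*(-2156))) - 31977 = (-19021293/10849060 + (-65 + 133672)) - 31977 = (-19021293/10849060 + 133607) - 31977 = 1449491338127/10849060 - 31977 = 1102570946507/10849060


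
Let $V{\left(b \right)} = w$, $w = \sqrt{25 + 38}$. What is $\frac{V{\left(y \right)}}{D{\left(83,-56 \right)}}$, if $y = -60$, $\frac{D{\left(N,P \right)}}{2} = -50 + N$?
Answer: $\frac{\sqrt{7}}{22} \approx 0.12026$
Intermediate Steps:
$D{\left(N,P \right)} = -100 + 2 N$ ($D{\left(N,P \right)} = 2 \left(-50 + N\right) = -100 + 2 N$)
$w = 3 \sqrt{7}$ ($w = \sqrt{63} = 3 \sqrt{7} \approx 7.9373$)
$V{\left(b \right)} = 3 \sqrt{7}$
$\frac{V{\left(y \right)}}{D{\left(83,-56 \right)}} = \frac{3 \sqrt{7}}{-100 + 2 \cdot 83} = \frac{3 \sqrt{7}}{-100 + 166} = \frac{3 \sqrt{7}}{66} = 3 \sqrt{7} \cdot \frac{1}{66} = \frac{\sqrt{7}}{22}$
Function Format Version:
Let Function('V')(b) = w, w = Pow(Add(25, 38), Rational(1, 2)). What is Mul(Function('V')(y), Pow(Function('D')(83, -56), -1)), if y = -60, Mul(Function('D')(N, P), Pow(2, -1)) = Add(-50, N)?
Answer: Mul(Rational(1, 22), Pow(7, Rational(1, 2))) ≈ 0.12026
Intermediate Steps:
Function('D')(N, P) = Add(-100, Mul(2, N)) (Function('D')(N, P) = Mul(2, Add(-50, N)) = Add(-100, Mul(2, N)))
w = Mul(3, Pow(7, Rational(1, 2))) (w = Pow(63, Rational(1, 2)) = Mul(3, Pow(7, Rational(1, 2))) ≈ 7.9373)
Function('V')(b) = Mul(3, Pow(7, Rational(1, 2)))
Mul(Function('V')(y), Pow(Function('D')(83, -56), -1)) = Mul(Mul(3, Pow(7, Rational(1, 2))), Pow(Add(-100, Mul(2, 83)), -1)) = Mul(Mul(3, Pow(7, Rational(1, 2))), Pow(Add(-100, 166), -1)) = Mul(Mul(3, Pow(7, Rational(1, 2))), Pow(66, -1)) = Mul(Mul(3, Pow(7, Rational(1, 2))), Rational(1, 66)) = Mul(Rational(1, 22), Pow(7, Rational(1, 2)))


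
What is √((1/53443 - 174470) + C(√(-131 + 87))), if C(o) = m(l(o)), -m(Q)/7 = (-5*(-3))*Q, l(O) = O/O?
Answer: 2*I*√124653281991433/53443 ≈ 417.82*I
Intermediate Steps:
l(O) = 1
m(Q) = -105*Q (m(Q) = -7*(-5*(-3))*Q = -105*Q)
C(o) = -105 (C(o) = -105*1 = -105)
√((1/53443 - 174470) + C(√(-131 + 87))) = √((1/53443 - 174470) - 105) = √(-9324200209/53443 - 105) = √(-9329811724/53443) = 2*I*√124653281991433/53443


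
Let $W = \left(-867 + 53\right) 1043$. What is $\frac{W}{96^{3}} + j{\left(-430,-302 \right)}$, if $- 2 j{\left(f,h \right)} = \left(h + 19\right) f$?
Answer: $- \frac{26916305461}{442368} \approx -60846.0$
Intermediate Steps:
$W = -849002$ ($W = \left(-814\right) 1043 = -849002$)
$j{\left(f,h \right)} = - \frac{f \left(19 + h\right)}{2}$ ($j{\left(f,h \right)} = - \frac{\left(h + 19\right) f}{2} = - \frac{\left(19 + h\right) f}{2} = - \frac{f \left(19 + h\right)}{2}$)
$\frac{W}{96^{3}} + j{\left(-430,-302 \right)} = - \frac{849002}{96^{3}} - - 215 \left(19 - 302\right) = - \frac{849002}{884736} - \left(-215\right) \left(-283\right) = \left(-849002\right) \frac{1}{884736} - 60845 = - \frac{424501}{442368} - 60845 = - \frac{26916305461}{442368}$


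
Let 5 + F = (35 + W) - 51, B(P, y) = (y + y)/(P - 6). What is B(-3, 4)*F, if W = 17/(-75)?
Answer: 12736/675 ≈ 18.868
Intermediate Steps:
B(P, y) = 2*y/(-6 + P) (B(P, y) = (2*y)/(-6 + P) = 2*y/(-6 + P))
W = -17/75 (W = 17*(-1/75) = -17/75 ≈ -0.22667)
F = -1592/75 (F = -5 + ((35 - 17/75) - 51) = -5 + (2608/75 - 51) = -5 - 1217/75 = -1592/75 ≈ -21.227)
B(-3, 4)*F = (2*4/(-6 - 3))*(-1592/75) = (2*4/(-9))*(-1592/75) = (2*4*(-1/9))*(-1592/75) = -8/9*(-1592/75) = 12736/675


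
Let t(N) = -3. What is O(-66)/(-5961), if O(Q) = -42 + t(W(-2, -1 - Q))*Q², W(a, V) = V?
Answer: 4370/1987 ≈ 2.1993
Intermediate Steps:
O(Q) = -42 - 3*Q²
O(-66)/(-5961) = (-42 - 3*(-66)²)/(-5961) = (-42 - 3*4356)*(-1/5961) = (-42 - 13068)*(-1/5961) = -13110*(-1/5961) = 4370/1987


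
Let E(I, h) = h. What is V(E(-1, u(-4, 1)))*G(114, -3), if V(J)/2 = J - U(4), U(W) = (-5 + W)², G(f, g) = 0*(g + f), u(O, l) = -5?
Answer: 0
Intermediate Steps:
G(f, g) = 0 (G(f, g) = 0*(f + g) = 0)
V(J) = -2 + 2*J (V(J) = 2*(J - (-5 + 4)²) = 2*(J - 1*(-1)²) = 2*(J - 1*1) = 2*(J - 1) = 2*(-1 + J) = -2 + 2*J)
V(E(-1, u(-4, 1)))*G(114, -3) = (-2 + 2*(-5))*0 = (-2 - 10)*0 = -12*0 = 0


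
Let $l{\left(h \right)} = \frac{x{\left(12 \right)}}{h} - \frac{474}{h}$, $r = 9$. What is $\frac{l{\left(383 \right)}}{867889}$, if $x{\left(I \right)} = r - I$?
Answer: $- \frac{477}{332401487} \approx -1.435 \cdot 10^{-6}$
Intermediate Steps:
$x{\left(I \right)} = 9 - I$
$l{\left(h \right)} = - \frac{477}{h}$ ($l{\left(h \right)} = \frac{9 - 12}{h} - \frac{474}{h} = - \frac{3}{h} - \frac{474}{h} = - \frac{477}{h}$)
$\frac{l{\left(383 \right)}}{867889} = \frac{\left(-477\right) \frac{1}{383}}{867889} = \left(-477\right) \frac{1}{383} \cdot \frac{1}{867889} = \left(- \frac{477}{383}\right) \frac{1}{867889} = - \frac{477}{332401487}$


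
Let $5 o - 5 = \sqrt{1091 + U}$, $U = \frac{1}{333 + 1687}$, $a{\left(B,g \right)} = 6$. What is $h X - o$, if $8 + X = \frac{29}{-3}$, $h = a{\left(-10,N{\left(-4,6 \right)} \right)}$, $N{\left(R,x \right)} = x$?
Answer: $-107 - \frac{3 \sqrt{123658845}}{5050} \approx -113.61$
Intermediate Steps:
$h = 6$
$X = - \frac{53}{3}$ ($X = -8 + \frac{29}{-3} = -8 + 29 \left(- \frac{1}{3}\right) = -8 - \frac{29}{3} = - \frac{53}{3} \approx -17.667$)
$U = \frac{1}{2020} \approx 0.00049505$
$o = 1 + \frac{3 \sqrt{123658845}}{5050}$ ($o = 1 + \frac{\sqrt{1091 + \frac{1}{2020}}}{5} = 1 + \frac{\sqrt{\frac{2203821}{2020}}}{5} = 1 + \frac{\frac{3}{1010} \sqrt{123658845}}{5} = 1 + \frac{3 \sqrt{123658845}}{5050} \approx 7.6061$)
$h X - o = 6 \left(- \frac{53}{3}\right) - \left(1 + \frac{3 \sqrt{123658845}}{5050}\right) = -106 - \left(1 + \frac{3 \sqrt{123658845}}{5050}\right) = -107 - \frac{3 \sqrt{123658845}}{5050}$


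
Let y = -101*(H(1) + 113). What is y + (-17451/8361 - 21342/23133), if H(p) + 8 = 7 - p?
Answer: -80331772044/7163519 ≈ -11214.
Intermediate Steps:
H(p) = -1 - p (H(p) = -8 + (7 - p) = -1 - p)
y = -11211 (y = -101*((-1 - 1*1) + 113) = -101*((-1 - 1) + 113) = -101*(-2 + 113) = -101*111 = -11211)
y + (-17451/8361 - 21342/23133) = -11211 + (-17451/8361 - 21342/23133) = -11211 + (-17451*1/8361 - 21342*1/23133) = -11211 + (-1939/929 - 7114/7711) = -11211 - 21560535/7163519 = -80331772044/7163519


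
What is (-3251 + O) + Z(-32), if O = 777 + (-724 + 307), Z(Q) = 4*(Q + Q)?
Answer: -3147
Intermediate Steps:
Z(Q) = 8*Q (Z(Q) = 4*(2*Q) = 8*Q)
O = 360 (O = 777 - 417 = 360)
(-3251 + O) + Z(-32) = (-3251 + 360) + 8*(-32) = -2891 - 256 = -3147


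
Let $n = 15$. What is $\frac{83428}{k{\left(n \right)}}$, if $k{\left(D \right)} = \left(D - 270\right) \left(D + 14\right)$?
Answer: $- \frac{83428}{7395} \approx -11.282$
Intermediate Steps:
$k{\left(D \right)} = \left(-270 + D\right) \left(14 + D\right)$
$\frac{83428}{k{\left(n \right)}} = \frac{83428}{-3780 + 15^{2} - 3840} = \frac{83428}{-3780 + 225 - 3840} = \frac{83428}{-7395} = 83428 \left(- \frac{1}{7395}\right) = - \frac{83428}{7395}$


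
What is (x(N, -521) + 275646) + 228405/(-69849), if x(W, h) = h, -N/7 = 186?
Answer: 6405659240/23283 ≈ 2.7512e+5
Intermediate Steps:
N = -1302 (N = -7*186 = -1302)
(x(N, -521) + 275646) + 228405/(-69849) = (-521 + 275646) + 228405/(-69849) = 275125 + 228405*(-1/69849) = 275125 - 76135/23283 = 6405659240/23283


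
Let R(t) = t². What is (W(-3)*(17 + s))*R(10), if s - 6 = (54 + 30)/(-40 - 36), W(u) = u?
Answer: -124800/19 ≈ -6568.4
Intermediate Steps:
s = 93/19 (s = 6 + (54 + 30)/(-40 - 36) = 6 + 84/(-76) = 6 + 84*(-1/76) = 6 - 21/19 = 93/19 ≈ 4.8947)
(W(-3)*(17 + s))*R(10) = -3*(17 + 93/19)*10² = -3*416/19*100 = -1248/19*100 = -124800/19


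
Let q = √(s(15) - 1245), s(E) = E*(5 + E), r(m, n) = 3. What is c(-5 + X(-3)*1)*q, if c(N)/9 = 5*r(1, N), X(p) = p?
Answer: 405*I*√105 ≈ 4150.0*I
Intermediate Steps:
c(N) = 135 (c(N) = 9*(5*3) = 9*15 = 135)
q = 3*I*√105 (q = √(15*(5 + 15) - 1245) = √(15*20 - 1245) = √(300 - 1245) = √(-945) = 3*I*√105 ≈ 30.741*I)
c(-5 + X(-3)*1)*q = 135*(3*I*√105) = 405*I*√105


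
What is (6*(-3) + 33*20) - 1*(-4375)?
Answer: 5017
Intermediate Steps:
(6*(-3) + 33*20) - 1*(-4375) = (-18 + 660) + 4375 = 642 + 4375 = 5017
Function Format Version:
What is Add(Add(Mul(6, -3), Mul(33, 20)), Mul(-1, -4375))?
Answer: 5017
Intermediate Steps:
Add(Add(Mul(6, -3), Mul(33, 20)), Mul(-1, -4375)) = Add(Add(-18, 660), 4375) = Add(642, 4375) = 5017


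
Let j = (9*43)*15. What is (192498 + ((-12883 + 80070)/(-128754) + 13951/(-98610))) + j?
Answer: 209811010120058/1058035995 ≈ 1.9830e+5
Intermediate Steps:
j = 5805 (j = 387*15 = 5805)
(192498 + ((-12883 + 80070)/(-128754) + 13951/(-98610))) + j = (192498 + ((-12883 + 80070)/(-128754) + 13951/(-98610))) + 5805 = (192498 + (67187*(-1/128754) + 13951*(-1/98610))) + 5805 = (192498 + (-67187/128754 - 13951/98610)) + 5805 = (192498 - 701796427/1058035995) + 5805 = 203669111169083/1058035995 + 5805 = 209811010120058/1058035995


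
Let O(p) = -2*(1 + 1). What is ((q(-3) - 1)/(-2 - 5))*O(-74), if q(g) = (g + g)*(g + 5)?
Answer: -52/7 ≈ -7.4286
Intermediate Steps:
O(p) = -4 (O(p) = -2*2 = -4)
q(g) = 2*g*(5 + g) (q(g) = (2*g)*(5 + g) = 2*g*(5 + g))
((q(-3) - 1)/(-2 - 5))*O(-74) = ((2*(-3)*(5 - 3) - 1)/(-2 - 5))*(-4) = ((2*(-3)*2 - 1)/(-7))*(-4) = -(-12 - 1)/7*(-4) = -1/7*(-13)*(-4) = (13/7)*(-4) = -52/7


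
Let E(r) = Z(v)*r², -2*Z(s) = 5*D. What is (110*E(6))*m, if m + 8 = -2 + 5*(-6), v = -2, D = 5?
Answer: 1980000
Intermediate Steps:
m = -40 (m = -8 + (-2 + 5*(-6)) = -8 + (-2 - 30) = -8 - 32 = -40)
Z(s) = -25/2 (Z(s) = -5*5/2 = -½*25 = -25/2)
E(r) = -25*r²/2
(110*E(6))*m = (110*(-25/2*6²))*(-40) = (110*(-25/2*36))*(-40) = (110*(-450))*(-40) = -49500*(-40) = 1980000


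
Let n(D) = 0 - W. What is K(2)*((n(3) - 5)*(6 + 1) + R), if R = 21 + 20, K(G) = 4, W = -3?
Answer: 108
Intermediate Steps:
n(D) = 3 (n(D) = 0 - 1*(-3) = 0 + 3 = 3)
R = 41
K(2)*((n(3) - 5)*(6 + 1) + R) = 4*((3 - 5)*(6 + 1) + 41) = 4*(-2*7 + 41) = 4*(-14 + 41) = 4*27 = 108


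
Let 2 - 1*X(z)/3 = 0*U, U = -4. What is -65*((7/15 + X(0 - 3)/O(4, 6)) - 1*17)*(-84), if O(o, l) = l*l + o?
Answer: -89453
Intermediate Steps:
O(o, l) = o + l² (O(o, l) = l² + o = o + l²)
X(z) = 6 (X(z) = 6 - 0*(-4) = 6 - 3*0 = 6 + 0 = 6)
-65*((7/15 + X(0 - 3)/O(4, 6)) - 1*17)*(-84) = -65*((7/15 + 6/(4 + 6²)) - 1*17)*(-84) = -65*((7*(1/15) + 6/(4 + 36)) - 17)*(-84) = -65*((7/15 + 6/40) - 17)*(-84) = -65*((7/15 + 6*(1/40)) - 17)*(-84) = -65*((7/15 + 3/20) - 17)*(-84) = -65*(37/60 - 17)*(-84) = -65*(-983/60)*(-84) = (12779/12)*(-84) = -89453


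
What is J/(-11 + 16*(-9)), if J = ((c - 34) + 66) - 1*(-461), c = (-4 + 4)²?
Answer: -493/155 ≈ -3.1806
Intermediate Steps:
c = 0 (c = 0² = 0)
J = 493 (J = ((0 - 34) + 66) - 1*(-461) = (-34 + 66) + 461 = 32 + 461 = 493)
J/(-11 + 16*(-9)) = 493/(-11 + 16*(-9)) = 493/(-11 - 144) = 493/(-155) = 493*(-1/155) = -493/155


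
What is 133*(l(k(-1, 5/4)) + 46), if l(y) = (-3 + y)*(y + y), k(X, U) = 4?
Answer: 7182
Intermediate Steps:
l(y) = 2*y*(-3 + y) (l(y) = (-3 + y)*(2*y) = 2*y*(-3 + y))
133*(l(k(-1, 5/4)) + 46) = 133*(2*4*(-3 + 4) + 46) = 133*(2*4*1 + 46) = 133*(8 + 46) = 133*54 = 7182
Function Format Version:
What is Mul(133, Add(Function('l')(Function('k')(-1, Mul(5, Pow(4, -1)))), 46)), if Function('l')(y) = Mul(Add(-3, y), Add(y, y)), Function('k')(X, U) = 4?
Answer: 7182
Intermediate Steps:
Function('l')(y) = Mul(2, y, Add(-3, y)) (Function('l')(y) = Mul(Add(-3, y), Mul(2, y)) = Mul(2, y, Add(-3, y)))
Mul(133, Add(Function('l')(Function('k')(-1, Mul(5, Pow(4, -1)))), 46)) = Mul(133, Add(Mul(2, 4, Add(-3, 4)), 46)) = Mul(133, Add(Mul(2, 4, 1), 46)) = Mul(133, Add(8, 46)) = Mul(133, 54) = 7182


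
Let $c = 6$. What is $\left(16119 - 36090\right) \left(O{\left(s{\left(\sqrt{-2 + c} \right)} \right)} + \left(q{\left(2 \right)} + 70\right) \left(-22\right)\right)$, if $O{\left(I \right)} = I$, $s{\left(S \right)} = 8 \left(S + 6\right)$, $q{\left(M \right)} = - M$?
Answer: $28598472$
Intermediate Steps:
$s{\left(S \right)} = 48 + 8 S$ ($s{\left(S \right)} = 8 \left(6 + S\right) = 48 + 8 S$)
$\left(16119 - 36090\right) \left(O{\left(s{\left(\sqrt{-2 + c} \right)} \right)} + \left(q{\left(2 \right)} + 70\right) \left(-22\right)\right) = \left(16119 - 36090\right) \left(\left(48 + 8 \sqrt{-2 + 6}\right) + \left(\left(-1\right) 2 + 70\right) \left(-22\right)\right) = - 19971 \left(\left(48 + 8 \sqrt{4}\right) + \left(-2 + 70\right) \left(-22\right)\right) = - 19971 \left(\left(48 + 8 \cdot 2\right) + 68 \left(-22\right)\right) = - 19971 \left(\left(48 + 16\right) - 1496\right) = - 19971 \left(64 - 1496\right) = \left(-19971\right) \left(-1432\right) = 28598472$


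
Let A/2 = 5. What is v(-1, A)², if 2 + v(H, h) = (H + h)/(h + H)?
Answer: 1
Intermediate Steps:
A = 10 (A = 2*5 = 10)
v(H, h) = -1 (v(H, h) = -2 + (H + h)/(h + H) = -2 + (H + h)/(H + h) = -2 + 1 = -1)
v(-1, A)² = (-1)² = 1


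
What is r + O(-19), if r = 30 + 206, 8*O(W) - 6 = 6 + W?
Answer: 1881/8 ≈ 235.13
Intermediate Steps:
O(W) = 3/2 + W/8 (O(W) = ¾ + (6 + W)/8 = ¾ + (¾ + W/8) = 3/2 + W/8)
r = 236
r + O(-19) = 236 + (3/2 + (⅛)*(-19)) = 236 + (3/2 - 19/8) = 236 - 7/8 = 1881/8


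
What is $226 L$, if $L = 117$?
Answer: $26442$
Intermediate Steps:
$226 L = 226 \cdot 117 = 26442$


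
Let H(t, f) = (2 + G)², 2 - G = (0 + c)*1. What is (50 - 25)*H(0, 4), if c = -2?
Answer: 900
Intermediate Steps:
G = 4 (G = 2 - (0 - 2) = 2 - (-2) = 2 - 1*(-2) = 2 + 2 = 4)
H(t, f) = 36 (H(t, f) = (2 + 4)² = 6² = 36)
(50 - 25)*H(0, 4) = (50 - 25)*36 = 25*36 = 900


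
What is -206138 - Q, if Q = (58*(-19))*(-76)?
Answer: -289890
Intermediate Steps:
Q = 83752 (Q = -1102*(-76) = 83752)
-206138 - Q = -206138 - 1*83752 = -206138 - 83752 = -289890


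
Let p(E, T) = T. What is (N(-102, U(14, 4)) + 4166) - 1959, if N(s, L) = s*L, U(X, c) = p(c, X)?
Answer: 779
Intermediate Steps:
U(X, c) = X
N(s, L) = L*s
(N(-102, U(14, 4)) + 4166) - 1959 = (14*(-102) + 4166) - 1959 = (-1428 + 4166) - 1959 = 2738 - 1959 = 779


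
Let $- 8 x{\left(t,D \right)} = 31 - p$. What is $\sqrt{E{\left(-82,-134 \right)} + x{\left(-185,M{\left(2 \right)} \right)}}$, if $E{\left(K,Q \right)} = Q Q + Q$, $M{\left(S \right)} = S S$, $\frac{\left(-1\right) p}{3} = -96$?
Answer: $\frac{\sqrt{285666}}{4} \approx 133.62$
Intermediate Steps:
$p = 288$ ($p = \left(-3\right) \left(-96\right) = 288$)
$M{\left(S \right)} = S^{2}$
$x{\left(t,D \right)} = \frac{257}{8}$ ($x{\left(t,D \right)} = - \frac{31 - 288}{8} = \left(- \frac{1}{8}\right) \left(-257\right) = \frac{257}{8}$)
$E{\left(K,Q \right)} = Q + Q^{2}$ ($E{\left(K,Q \right)} = Q^{2} + Q = Q + Q^{2}$)
$\sqrt{E{\left(-82,-134 \right)} + x{\left(-185,M{\left(2 \right)} \right)}} = \sqrt{- 134 \left(1 - 134\right) + \frac{257}{8}} = \sqrt{\left(-134\right) \left(-133\right) + \frac{257}{8}} = \sqrt{17822 + \frac{257}{8}} = \sqrt{\frac{142833}{8}} = \frac{\sqrt{285666}}{4}$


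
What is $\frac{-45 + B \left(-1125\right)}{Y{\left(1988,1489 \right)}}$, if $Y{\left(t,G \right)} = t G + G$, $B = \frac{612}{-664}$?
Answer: $\frac{18295}{54625454} \approx 0.00033492$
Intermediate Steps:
$B = - \frac{153}{166}$ ($B = 612 \left(- \frac{1}{664}\right) = - \frac{153}{166} \approx -0.92169$)
$Y{\left(t,G \right)} = G + G t$ ($Y{\left(t,G \right)} = G t + G = G + G t$)
$\frac{-45 + B \left(-1125\right)}{Y{\left(1988,1489 \right)}} = \frac{-45 - - \frac{172125}{166}}{1489 \left(1 + 1988\right)} = \frac{-45 + \frac{172125}{166}}{1489 \cdot 1989} = \frac{164655}{166 \cdot 2961621} = \frac{164655}{166} \cdot \frac{1}{2961621} = \frac{18295}{54625454}$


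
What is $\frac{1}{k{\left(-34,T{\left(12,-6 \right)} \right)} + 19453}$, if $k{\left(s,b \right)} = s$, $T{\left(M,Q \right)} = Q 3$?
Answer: $\frac{1}{19419} \approx 5.1496 \cdot 10^{-5}$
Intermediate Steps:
$T{\left(M,Q \right)} = 3 Q$
$\frac{1}{k{\left(-34,T{\left(12,-6 \right)} \right)} + 19453} = \frac{1}{-34 + 19453} = \frac{1}{19419}$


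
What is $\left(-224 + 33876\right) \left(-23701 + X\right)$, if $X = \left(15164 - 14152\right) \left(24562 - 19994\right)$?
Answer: $154769417980$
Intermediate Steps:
$X = 4622816$ ($X = 1012 \cdot 4568 = 4622816$)
$\left(-224 + 33876\right) \left(-23701 + X\right) = \left(-224 + 33876\right) \left(-23701 + 4622816\right) = 33652 \cdot 4599115 = 154769417980$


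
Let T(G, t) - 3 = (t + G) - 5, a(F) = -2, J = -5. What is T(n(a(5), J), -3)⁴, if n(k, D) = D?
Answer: 10000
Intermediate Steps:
T(G, t) = -2 + G + t (T(G, t) = 3 + ((t + G) - 5) = 3 + ((G + t) - 5) = 3 + (-5 + G + t) = -2 + G + t)
T(n(a(5), J), -3)⁴ = (-2 - 5 - 3)⁴ = (-10)⁴ = 10000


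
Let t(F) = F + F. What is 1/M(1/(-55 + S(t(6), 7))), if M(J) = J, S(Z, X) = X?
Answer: -48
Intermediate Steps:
t(F) = 2*F
1/M(1/(-55 + S(t(6), 7))) = 1/(1/(-55 + 7)) = 1/(1/(-48)) = 1/(-1/48) = -48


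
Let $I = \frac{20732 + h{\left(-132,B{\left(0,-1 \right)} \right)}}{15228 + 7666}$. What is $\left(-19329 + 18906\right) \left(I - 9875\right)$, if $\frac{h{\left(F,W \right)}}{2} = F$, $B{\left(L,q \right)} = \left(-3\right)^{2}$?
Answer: $\frac{47811220893}{11447} \approx 4.1767 \cdot 10^{6}$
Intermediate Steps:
$B{\left(L,q \right)} = 9$
$h{\left(F,W \right)} = 2 F$
$I = \frac{10234}{11447}$ ($I = \frac{20732 + 2 \left(-132\right)}{15228 + 7666} = \frac{20732 - 264}{22894} = 20468 \cdot \frac{1}{22894} = \frac{10234}{11447} \approx 0.89403$)
$\left(-19329 + 18906\right) \left(I - 9875\right) = \left(-19329 + 18906\right) \left(\frac{10234}{11447} - 9875\right) = \left(-423\right) \left(- \frac{113028891}{11447}\right) = \frac{47811220893}{11447}$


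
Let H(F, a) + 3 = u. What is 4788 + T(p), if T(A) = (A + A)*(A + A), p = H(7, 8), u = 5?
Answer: 4804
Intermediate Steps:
H(F, a) = 2 (H(F, a) = -3 + 5 = 2)
p = 2
T(A) = 4*A² (T(A) = (2*A)*(2*A) = 4*A²)
4788 + T(p) = 4788 + 4*2² = 4788 + 4*4 = 4788 + 16 = 4804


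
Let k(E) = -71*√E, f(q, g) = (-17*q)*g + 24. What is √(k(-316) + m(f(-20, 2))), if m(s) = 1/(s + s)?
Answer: √(22 - 4398592*I*√79)/176 ≈ 25.121 - 25.121*I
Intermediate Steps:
f(q, g) = 24 - 17*g*q (f(q, g) = -17*g*q + 24 = 24 - 17*g*q)
m(s) = 1/(2*s)
√(k(-316) + m(f(-20, 2))) = √(-142*I*√79 + 1/(2*(24 - 17*2*(-20)))) = √(-142*I*√79 + 1/(2*(24 + 680))) = √(-142*I*√79 + (½)/704) = √(-142*I*√79 + (½)*(1/704)) = √(-142*I*√79 + 1/1408) = √(1/1408 - 142*I*√79)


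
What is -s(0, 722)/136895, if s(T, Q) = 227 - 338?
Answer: 111/136895 ≈ 0.00081084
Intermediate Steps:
s(T, Q) = -111
-s(0, 722)/136895 = -(-111)/136895 = -1*(-111/136895) = 111/136895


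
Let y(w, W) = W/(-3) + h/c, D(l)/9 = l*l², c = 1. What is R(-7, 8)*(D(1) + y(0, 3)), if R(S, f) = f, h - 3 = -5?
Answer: 48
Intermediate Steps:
h = -2 (h = 3 - 5 = -2)
D(l) = 9*l³ (D(l) = 9*(l*l²) = 9*l³)
y(w, W) = -2 - W/3 (y(w, W) = W/(-3) - 2/1 = W*(-⅓) - 2*1 = -W/3 - 2 = -2 - W/3)
R(-7, 8)*(D(1) + y(0, 3)) = 8*(9*1³ + (-2 - ⅓*3)) = 8*(9*1 + (-2 - 1)) = 8*(9 - 3) = 8*6 = 48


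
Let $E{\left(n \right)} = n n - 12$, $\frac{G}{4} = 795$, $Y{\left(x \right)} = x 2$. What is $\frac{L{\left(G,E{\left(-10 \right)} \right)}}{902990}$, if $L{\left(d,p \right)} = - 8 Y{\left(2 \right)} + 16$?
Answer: $- \frac{8}{451495} \approx -1.7719 \cdot 10^{-5}$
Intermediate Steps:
$Y{\left(x \right)} = 2 x$
$G = 3180$ ($G = 4 \cdot 795 = 3180$)
$E{\left(n \right)} = -12 + n^{2}$ ($E{\left(n \right)} = n^{2} - 12 = -12 + n^{2}$)
$L{\left(d,p \right)} = -16$ ($L{\left(d,p \right)} = - 8 \cdot 2 \cdot 2 + 16 = \left(-8\right) 4 + 16 = -32 + 16 = -16$)
$\frac{L{\left(G,E{\left(-10 \right)} \right)}}{902990} = - \frac{16}{902990} = \left(-16\right) \frac{1}{902990} = - \frac{8}{451495}$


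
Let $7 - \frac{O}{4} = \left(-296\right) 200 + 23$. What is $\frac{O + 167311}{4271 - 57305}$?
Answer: $- \frac{404047}{53034} \approx -7.6186$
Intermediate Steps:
$O = 236736$ ($O = 28 - 4 \left(\left(-296\right) 200 + 23\right) = 28 - 4 \left(-59200 + 23\right) = 28 - -236708 = 28 + 236708 = 236736$)
$\frac{O + 167311}{4271 - 57305} = \frac{236736 + 167311}{4271 - 57305} = \frac{404047}{4271 - 57305} = \frac{404047}{-53034} = 404047 \left(- \frac{1}{53034}\right) = - \frac{404047}{53034}$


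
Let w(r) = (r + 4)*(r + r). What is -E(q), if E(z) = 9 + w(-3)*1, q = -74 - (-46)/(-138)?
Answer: -3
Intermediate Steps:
w(r) = 2*r*(4 + r) (w(r) = (4 + r)*(2*r) = 2*r*(4 + r))
q = -223/3 (q = -74 - (-46)*(-1)/138 = -74 - 1*⅓ = -74 - ⅓ = -223/3 ≈ -74.333)
E(z) = 3 (E(z) = 9 + (2*(-3)*(4 - 3))*1 = 9 + (2*(-3)*1)*1 = 9 - 6*1 = 9 - 6 = 3)
-E(q) = -1*3 = -3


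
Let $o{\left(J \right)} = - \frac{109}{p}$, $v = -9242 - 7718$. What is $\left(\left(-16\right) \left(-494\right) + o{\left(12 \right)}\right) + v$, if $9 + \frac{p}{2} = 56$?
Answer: $- \frac{851373}{94} \approx -9057.2$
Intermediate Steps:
$p = 94$ ($p = -18 + 2 \cdot 56 = -18 + 112 = 94$)
$v = -16960$
$o{\left(J \right)} = - \frac{109}{94}$
$\left(\left(-16\right) \left(-494\right) + o{\left(12 \right)}\right) + v = \left(\left(-16\right) \left(-494\right) - \frac{109}{94}\right) - 16960 = \left(7904 - \frac{109}{94}\right) - 16960 = \frac{742867}{94} - 16960 = - \frac{851373}{94}$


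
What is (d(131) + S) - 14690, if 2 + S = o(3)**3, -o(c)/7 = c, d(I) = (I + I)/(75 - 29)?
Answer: -550788/23 ≈ -23947.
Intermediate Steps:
d(I) = I/23 (d(I) = (2*I)/46 = (2*I)*(1/46) = I/23)
o(c) = -7*c
S = -9263 (S = -2 + (-7*3)**3 = -2 + (-21)**3 = -2 - 9261 = -9263)
(d(131) + S) - 14690 = ((1/23)*131 - 9263) - 14690 = (131/23 - 9263) - 14690 = -212918/23 - 14690 = -550788/23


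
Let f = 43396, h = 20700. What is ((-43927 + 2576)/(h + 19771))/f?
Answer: -41351/1756279516 ≈ -2.3545e-5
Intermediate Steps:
((-43927 + 2576)/(h + 19771))/f = ((-43927 + 2576)/(20700 + 19771))/43396 = -41351/40471*(1/43396) = -41351*1/40471*(1/43396) = -41351/40471*1/43396 = -41351/1756279516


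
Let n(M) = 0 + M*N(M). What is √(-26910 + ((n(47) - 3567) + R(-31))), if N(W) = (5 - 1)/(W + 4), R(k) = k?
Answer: 2*I*√19835430/51 ≈ 174.65*I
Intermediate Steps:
N(W) = 4/(4 + W)
n(M) = 4*M/(4 + M) (n(M) = 0 + M*(4/(4 + M)) = 0 + 4*M/(4 + M) = 4*M/(4 + M))
√(-26910 + ((n(47) - 3567) + R(-31))) = √(-26910 + ((4*47/(4 + 47) - 3567) - 31)) = √(-26910 + ((4*47/51 - 3567) - 31)) = √(-26910 + ((4*47*(1/51) - 3567) - 31)) = √(-26910 + ((188/51 - 3567) - 31)) = √(-26910 + (-181729/51 - 31)) = √(-26910 - 183310/51) = √(-1555720/51) = 2*I*√19835430/51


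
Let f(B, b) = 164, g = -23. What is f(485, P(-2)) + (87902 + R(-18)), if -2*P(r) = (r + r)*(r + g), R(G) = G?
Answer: 88048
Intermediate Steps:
P(r) = -r*(-23 + r) (P(r) = -(r + r)*(r - 23)/2 = -2*r*(-23 + r)/2 = -r*(-23 + r))
f(485, P(-2)) + (87902 + R(-18)) = 164 + (87902 - 18) = 164 + 87884 = 88048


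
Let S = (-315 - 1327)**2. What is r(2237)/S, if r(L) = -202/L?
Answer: -101/3015659434 ≈ -3.3492e-8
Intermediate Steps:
S = 2696164 (S = (-1642)**2 = 2696164)
r(2237)/S = -202/2237/2696164 = -202*1/2237*(1/2696164) = -202/2237*1/2696164 = -101/3015659434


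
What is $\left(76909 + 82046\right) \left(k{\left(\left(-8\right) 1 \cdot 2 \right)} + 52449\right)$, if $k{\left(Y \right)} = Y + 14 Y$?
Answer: $8298881595$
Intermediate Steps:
$k{\left(Y \right)} = 15 Y$
$\left(76909 + 82046\right) \left(k{\left(\left(-8\right) 1 \cdot 2 \right)} + 52449\right) = \left(76909 + 82046\right) \left(15 \left(-8\right) 1 \cdot 2 + 52449\right) = 158955 \left(15 \left(\left(-8\right) 2\right) + 52449\right) = 158955 \left(15 \left(-16\right) + 52449\right) = 158955 \left(-240 + 52449\right) = 158955 \cdot 52209 = 8298881595$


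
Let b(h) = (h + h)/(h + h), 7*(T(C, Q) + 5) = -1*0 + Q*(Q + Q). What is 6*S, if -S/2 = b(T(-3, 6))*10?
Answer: -120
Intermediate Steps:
T(C, Q) = -5 + 2*Q²/7 (T(C, Q) = -5 + (-1*0 + Q*(Q + Q))/7 = -5 + (0 + Q*(2*Q))/7 = -5 + (0 + 2*Q²)/7 = -5 + (2*Q²)/7 = -5 + 2*Q²/7)
b(h) = 1 (b(h) = (2*h)/((2*h)) = (2*h)*(1/(2*h)) = 1)
S = -20 (S = -2*10 = -20)
6*S = 6*(-20) = -120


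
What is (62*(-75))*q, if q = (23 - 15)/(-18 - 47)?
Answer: 7440/13 ≈ 572.31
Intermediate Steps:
q = -8/65 (q = 8/(-65) = 8*(-1/65) = -8/65 ≈ -0.12308)
(62*(-75))*q = (62*(-75))*(-8/65) = -4650*(-8/65) = 7440/13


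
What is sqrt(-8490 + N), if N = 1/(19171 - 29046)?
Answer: I*sqrt(33116306645)/1975 ≈ 92.141*I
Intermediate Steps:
N = -1/9875 (N = 1/(-9875) = -1/9875 ≈ -0.00010127)
sqrt(-8490 + N) = sqrt(-8490 - 1/9875) = sqrt(-83838751/9875) = I*sqrt(33116306645)/1975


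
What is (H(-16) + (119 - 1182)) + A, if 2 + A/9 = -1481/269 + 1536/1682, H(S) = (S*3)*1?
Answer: -264762902/226229 ≈ -1170.3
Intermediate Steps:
H(S) = 3*S (H(S) = (3*S)*1 = 3*S)
A = -13422483/226229 (A = -18 + 9*(-1481/269 + 1536/1682) = -18 + 9*(-1481*1/269 + 1536*(1/1682)) = -18 + 9*(-1481/269 + 768/841) = -18 + 9*(-1038929/226229) = -18 - 9350361/226229 = -13422483/226229 ≈ -59.331)
(H(-16) + (119 - 1182)) + A = (3*(-16) + (119 - 1182)) - 13422483/226229 = (-48 - 1063) - 13422483/226229 = -1111 - 13422483/226229 = -264762902/226229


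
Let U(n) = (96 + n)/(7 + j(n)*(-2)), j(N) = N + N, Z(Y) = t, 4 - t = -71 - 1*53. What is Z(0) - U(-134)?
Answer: 69542/543 ≈ 128.07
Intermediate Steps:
t = 128 (t = 4 - (-71 - 1*53) = 4 - (-71 - 53) = 4 - 1*(-124) = 4 + 124 = 128)
Z(Y) = 128
j(N) = 2*N
U(n) = (96 + n)/(7 - 4*n) (U(n) = (96 + n)/(7 + (2*n)*(-2)) = (96 + n)/(7 - 4*n))
Z(0) - U(-134) = 128 - (-96 - 1*(-134))/(-7 + 4*(-134)) = 128 - (-96 + 134)/(-7 - 536) = 128 - 38/(-543) = 128 - (-1)*38/543 = 128 - 1*(-38/543) = 128 + 38/543 = 69542/543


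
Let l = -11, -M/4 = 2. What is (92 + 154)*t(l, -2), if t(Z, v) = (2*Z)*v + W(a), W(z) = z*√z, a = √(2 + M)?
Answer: 10824 + 246*6^(¾)*I^(3/2) ≈ 10157.0 + 666.86*I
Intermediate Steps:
M = -8 (M = -4*2 = -8)
a = I*√6 (a = √(2 - 8) = √(-6) = I*√6 ≈ 2.4495*I)
W(z) = z^(3/2)
t(Z, v) = 6^(¾)*I^(3/2) + 2*Z*v (t(Z, v) = (2*Z)*v + (I*√6)^(3/2) = 2*Z*v + 6^(¾)*I^(3/2) = 6^(¾)*I^(3/2) + 2*Z*v)
(92 + 154)*t(l, -2) = (92 + 154)*(6^(¾)*I^(3/2) + 2*(-11)*(-2)) = 246*(6^(¾)*I^(3/2) + 44) = 246*(44 + 6^(¾)*I^(3/2)) = 10824 + 246*6^(¾)*I^(3/2)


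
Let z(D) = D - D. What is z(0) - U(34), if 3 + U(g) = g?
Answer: -31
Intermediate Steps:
z(D) = 0
U(g) = -3 + g
z(0) - U(34) = 0 - (-3 + 34) = 0 - 1*31 = 0 - 31 = -31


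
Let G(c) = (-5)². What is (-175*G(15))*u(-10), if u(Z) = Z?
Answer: 43750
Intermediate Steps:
G(c) = 25
(-175*G(15))*u(-10) = -175*25*(-10) = -4375*(-10) = 43750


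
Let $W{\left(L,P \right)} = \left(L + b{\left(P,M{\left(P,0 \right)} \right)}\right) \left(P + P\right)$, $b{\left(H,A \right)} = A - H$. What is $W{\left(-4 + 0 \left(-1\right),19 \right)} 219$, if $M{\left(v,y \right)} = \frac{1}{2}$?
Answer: $-187245$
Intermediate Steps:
$M{\left(v,y \right)} = \frac{1}{2}$
$W{\left(L,P \right)} = 2 P \left(\frac{1}{2} + L - P\right)$ ($W{\left(L,P \right)} = \left(L - \left(- \frac{1}{2} + P\right)\right) \left(P + P\right) = \left(\frac{1}{2} + L - P\right) 2 P = 2 P \left(\frac{1}{2} + L - P\right)$)
$W{\left(-4 + 0 \left(-1\right),19 \right)} 219 = 19 \left(1 - 38 + 2 \left(-4 + 0 \left(-1\right)\right)\right) 219 = 19 \left(1 - 38 + 2 \left(-4 + 0\right)\right) 219 = 19 \left(1 - 38 + 2 \left(-4\right)\right) 219 = 19 \left(1 - 38 - 8\right) 219 = 19 \left(-45\right) 219 = \left(-855\right) 219 = -187245$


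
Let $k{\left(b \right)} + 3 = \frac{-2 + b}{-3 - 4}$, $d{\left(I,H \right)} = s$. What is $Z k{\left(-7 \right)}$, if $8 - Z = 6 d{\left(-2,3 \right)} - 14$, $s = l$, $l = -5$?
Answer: $- \frac{624}{7} \approx -89.143$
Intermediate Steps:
$s = -5$
$d{\left(I,H \right)} = -5$
$Z = 52$ ($Z = 8 - \left(6 \left(-5\right) - 14\right) = 8 - \left(-30 - 14\right) = 8 - -44 = 8 + 44 = 52$)
$k{\left(b \right)} = - \frac{19}{7} - \frac{b}{7}$ ($k{\left(b \right)} = -3 + \frac{-2 + b}{-3 - 4} = -3 + \frac{-2 + b}{-7} = -3 + \left(-2 + b\right) \left(- \frac{1}{7}\right) = -3 - \left(- \frac{2}{7} + \frac{b}{7}\right) = - \frac{19}{7} - \frac{b}{7}$)
$Z k{\left(-7 \right)} = 52 \left(- \frac{19}{7} - -1\right) = 52 \left(- \frac{19}{7} + 1\right) = 52 \left(- \frac{12}{7}\right) = - \frac{624}{7}$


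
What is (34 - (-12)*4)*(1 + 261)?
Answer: 21484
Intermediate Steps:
(34 - (-12)*4)*(1 + 261) = (34 - 1*(-48))*262 = (34 + 48)*262 = 82*262 = 21484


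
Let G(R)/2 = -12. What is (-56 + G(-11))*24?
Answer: -1920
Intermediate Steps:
G(R) = -24 (G(R) = 2*(-12) = -24)
(-56 + G(-11))*24 = (-56 - 24)*24 = -80*24 = -1920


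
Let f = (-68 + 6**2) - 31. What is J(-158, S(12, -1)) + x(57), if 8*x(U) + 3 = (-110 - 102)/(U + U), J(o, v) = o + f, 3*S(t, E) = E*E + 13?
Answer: -101053/456 ≈ -221.61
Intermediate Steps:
S(t, E) = 13/3 + E**2/3 (S(t, E) = (E*E + 13)/3 = (E**2 + 13)/3 = (13 + E**2)/3 = 13/3 + E**2/3)
f = -63 (f = (-68 + 36) - 31 = -32 - 31 = -63)
J(o, v) = -63 + o (J(o, v) = o - 63 = -63 + o)
x(U) = -3/8 - 53/(4*U) (x(U) = -3/8 + ((-110 - 102)/(U + U))/8 = -3/8 + (-212*1/(2*U))/8 = -3/8 + (-106/U)/8 = -3/8 - 53/(4*U))
J(-158, S(12, -1)) + x(57) = (-63 - 158) + (1/8)*(-106 - 3*57)/57 = -221 + (1/8)*(1/57)*(-106 - 171) = -221 + (1/8)*(1/57)*(-277) = -221 - 277/456 = -101053/456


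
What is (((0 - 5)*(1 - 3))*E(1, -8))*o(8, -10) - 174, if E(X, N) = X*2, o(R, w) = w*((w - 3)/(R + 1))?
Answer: 1034/9 ≈ 114.89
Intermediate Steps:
o(R, w) = w*(-3 + w)/(1 + R) (o(R, w) = w*((-3 + w)/(1 + R)) = w*(-3 + w)/(1 + R))
E(X, N) = 2*X
(((0 - 5)*(1 - 3))*E(1, -8))*o(8, -10) - 174 = (((0 - 5)*(1 - 3))*(2*1))*(-10*(-3 - 10)/(1 + 8)) - 174 = (-5*(-2)*2)*(-10*(-13)/9) - 174 = (10*2)*(-10*⅑*(-13)) - 174 = 20*(130/9) - 174 = 2600/9 - 174 = 1034/9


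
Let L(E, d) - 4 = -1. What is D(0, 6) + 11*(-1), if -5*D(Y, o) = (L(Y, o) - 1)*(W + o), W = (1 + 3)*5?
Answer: -107/5 ≈ -21.400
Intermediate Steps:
L(E, d) = 3 (L(E, d) = 4 - 1 = 3)
W = 20 (W = 4*5 = 20)
D(Y, o) = -8 - 2*o/5 (D(Y, o) = -(3 - 1)*(20 + o)/5 = -2*(20 + o)/5 = -(40 + 2*o)/5 = -8 - 2*o/5)
D(0, 6) + 11*(-1) = (-8 - ⅖*6) + 11*(-1) = (-8 - 12/5) - 11 = -52/5 - 11 = -107/5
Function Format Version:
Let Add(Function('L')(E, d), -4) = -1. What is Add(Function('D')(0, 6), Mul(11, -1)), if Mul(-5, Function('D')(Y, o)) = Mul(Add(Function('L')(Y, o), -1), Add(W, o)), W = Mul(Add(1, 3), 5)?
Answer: Rational(-107, 5) ≈ -21.400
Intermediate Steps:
Function('L')(E, d) = 3 (Function('L')(E, d) = Add(4, -1) = 3)
W = 20 (W = Mul(4, 5) = 20)
Function('D')(Y, o) = Add(-8, Mul(Rational(-2, 5), o)) (Function('D')(Y, o) = Mul(Rational(-1, 5), Mul(Add(3, -1), Add(20, o))) = Mul(Rational(-1, 5), Mul(2, Add(20, o))) = Mul(Rational(-1, 5), Add(40, Mul(2, o))) = Add(-8, Mul(Rational(-2, 5), o)))
Add(Function('D')(0, 6), Mul(11, -1)) = Add(Add(-8, Mul(Rational(-2, 5), 6)), Mul(11, -1)) = Add(Add(-8, Rational(-12, 5)), -11) = Add(Rational(-52, 5), -11) = Rational(-107, 5)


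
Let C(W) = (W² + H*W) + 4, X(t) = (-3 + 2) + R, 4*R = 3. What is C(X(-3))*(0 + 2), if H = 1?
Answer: 61/8 ≈ 7.6250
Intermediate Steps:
R = ¾ (R = (¼)*3 = ¾ ≈ 0.75000)
X(t) = -¼ (X(t) = (-3 + 2) + ¾ = -1 + ¾ = -¼)
C(W) = 4 + W + W² (C(W) = (W² + 1*W) + 4 = (W² + W) + 4 = (W + W²) + 4 = 4 + W + W²)
C(X(-3))*(0 + 2) = (4 - ¼ + (-¼)²)*(0 + 2) = (4 - ¼ + 1/16)*2 = (61/16)*2 = 61/8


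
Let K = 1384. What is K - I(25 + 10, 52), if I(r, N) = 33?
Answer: 1351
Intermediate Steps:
K - I(25 + 10, 52) = 1384 - 1*33 = 1384 - 33 = 1351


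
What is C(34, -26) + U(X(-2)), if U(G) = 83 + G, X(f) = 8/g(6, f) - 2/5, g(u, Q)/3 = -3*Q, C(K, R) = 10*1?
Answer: 4187/45 ≈ 93.044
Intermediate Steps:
C(K, R) = 10
g(u, Q) = -9*Q (g(u, Q) = 3*(-3*Q) = -9*Q)
X(f) = -⅖ - 8/(9*f) (X(f) = 8/((-9*f)) - 2/5 = 8*(-1/(9*f)) - 2*⅕ = -8/(9*f) - ⅖ = -⅖ - 8/(9*f))
C(34, -26) + U(X(-2)) = 10 + (83 + (2/45)*(-20 - 9*(-2))/(-2)) = 10 + (83 + (2/45)*(-½)*(-20 + 18)) = 10 + (83 + (2/45)*(-½)*(-2)) = 10 + (83 + 2/45) = 10 + 3737/45 = 4187/45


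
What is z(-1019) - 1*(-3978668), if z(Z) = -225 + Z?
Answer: 3977424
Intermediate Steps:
z(-1019) - 1*(-3978668) = (-225 - 1019) - 1*(-3978668) = -1244 + 3978668 = 3977424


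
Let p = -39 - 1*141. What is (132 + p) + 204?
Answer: 156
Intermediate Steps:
p = -180 (p = -39 - 141 = -180)
(132 + p) + 204 = (132 - 180) + 204 = -48 + 204 = 156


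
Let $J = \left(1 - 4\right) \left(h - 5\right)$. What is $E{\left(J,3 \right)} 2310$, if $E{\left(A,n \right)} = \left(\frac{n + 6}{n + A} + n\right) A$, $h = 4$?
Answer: $31185$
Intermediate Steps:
$J = 3$ ($J = \left(1 - 4\right) \left(4 - 5\right) = \left(-3\right) \left(-1\right) = 3$)
$E{\left(A,n \right)} = A \left(n + \frac{6 + n}{A + n}\right)$ ($E{\left(A,n \right)} = \left(\frac{6 + n}{A + n} + n\right) A = \left(n + \frac{6 + n}{A + n}\right) A = A \left(n + \frac{6 + n}{A + n}\right)$)
$E{\left(J,3 \right)} 2310 = \frac{3 \left(6 + 3 + 3^{2} + 3 \cdot 3\right)}{3 + 3} \cdot 2310 = \frac{3 \left(6 + 3 + 9 + 9\right)}{6} \cdot 2310 = 3 \cdot \frac{1}{6} \cdot 27 \cdot 2310 = \frac{27}{2} \cdot 2310 = 31185$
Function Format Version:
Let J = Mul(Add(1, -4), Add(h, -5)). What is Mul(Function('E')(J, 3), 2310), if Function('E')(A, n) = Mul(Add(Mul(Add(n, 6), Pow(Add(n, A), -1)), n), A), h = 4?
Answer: 31185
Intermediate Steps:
J = 3 (J = Mul(Add(1, -4), Add(4, -5)) = Mul(-3, -1) = 3)
Function('E')(A, n) = Mul(A, Add(n, Mul(Pow(Add(A, n), -1), Add(6, n)))) (Function('E')(A, n) = Mul(Add(Mul(Add(6, n), Pow(Add(A, n), -1)), n), A) = Mul(Add(Mul(Pow(Add(A, n), -1), Add(6, n)), n), A) = Mul(Add(n, Mul(Pow(Add(A, n), -1), Add(6, n))), A) = Mul(A, Add(n, Mul(Pow(Add(A, n), -1), Add(6, n)))))
Mul(Function('E')(J, 3), 2310) = Mul(Mul(3, Pow(Add(3, 3), -1), Add(6, 3, Pow(3, 2), Mul(3, 3))), 2310) = Mul(Mul(3, Pow(6, -1), Add(6, 3, 9, 9)), 2310) = Mul(Mul(3, Rational(1, 6), 27), 2310) = Mul(Rational(27, 2), 2310) = 31185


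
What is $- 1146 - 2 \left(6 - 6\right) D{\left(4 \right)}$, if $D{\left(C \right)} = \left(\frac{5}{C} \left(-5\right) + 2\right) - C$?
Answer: $0$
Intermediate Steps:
$D{\left(C \right)} = 2 - C - \frac{25}{C}$ ($D{\left(C \right)} = \left(- \frac{25}{C} + 2\right) - C = \left(2 - \frac{25}{C}\right) - C = 2 - C - \frac{25}{C}$)
$- 1146 - 2 \left(6 - 6\right) D{\left(4 \right)} = - 1146 - 2 \left(6 - 6\right) \left(2 - 4 - \frac{25}{4}\right) = - 1146 \left(-2\right) 0 \left(2 - 4 - \frac{25}{4}\right) = - 1146 \cdot 0 \left(- \frac{33}{4}\right) = \left(-1146\right) 0 = 0$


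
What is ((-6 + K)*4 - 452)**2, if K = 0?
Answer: 226576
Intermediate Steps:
((-6 + K)*4 - 452)**2 = ((-6 + 0)*4 - 452)**2 = (-6*4 - 452)**2 = (-24 - 452)**2 = (-476)**2 = 226576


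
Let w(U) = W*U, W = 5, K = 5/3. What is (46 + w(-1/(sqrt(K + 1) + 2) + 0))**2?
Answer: 6079/4 + 385*sqrt(6)/2 ≈ 1991.3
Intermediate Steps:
K = 5/3 (K = 5*(1/3) = 5/3 ≈ 1.6667)
w(U) = 5*U
(46 + w(-1/(sqrt(K + 1) + 2) + 0))**2 = (46 + 5*(-1/(sqrt(5/3 + 1) + 2) + 0))**2 = (46 + 5*(-1/(sqrt(8/3) + 2) + 0))**2 = (46 + 5*(-1/(2*sqrt(6)/3 + 2) + 0))**2 = (46 + 5*(-1/(2 + 2*sqrt(6)/3) + 0))**2 = (46 + 5*(-1/(2 + 2*sqrt(6)/3)))**2 = (46 - 5/(2 + 2*sqrt(6)/3))**2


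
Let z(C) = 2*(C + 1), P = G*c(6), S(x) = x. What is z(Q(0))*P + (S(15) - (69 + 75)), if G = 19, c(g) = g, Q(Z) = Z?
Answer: 99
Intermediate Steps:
P = 114 (P = 19*6 = 114)
z(C) = 2 + 2*C (z(C) = 2*(1 + C) = 2 + 2*C)
z(Q(0))*P + (S(15) - (69 + 75)) = (2 + 2*0)*114 + (15 - (69 + 75)) = (2 + 0)*114 + (15 - 1*144) = 2*114 + (15 - 144) = 228 - 129 = 99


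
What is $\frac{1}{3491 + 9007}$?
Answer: $\frac{1}{12498} \approx 8.0013 \cdot 10^{-5}$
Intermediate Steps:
$\frac{1}{3491 + 9007} = \frac{1}{12498}$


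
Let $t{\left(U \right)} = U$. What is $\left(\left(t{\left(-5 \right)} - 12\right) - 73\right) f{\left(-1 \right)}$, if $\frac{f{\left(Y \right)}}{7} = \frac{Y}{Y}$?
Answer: $-630$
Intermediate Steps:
$f{\left(Y \right)} = 7$ ($f{\left(Y \right)} = 7 \frac{Y}{Y} = 7 \cdot 1 = 7$)
$\left(\left(t{\left(-5 \right)} - 12\right) - 73\right) f{\left(-1 \right)} = \left(\left(-5 - 12\right) - 73\right) 7 = \left(-17 - 73\right) 7 = \left(-90\right) 7 = -630$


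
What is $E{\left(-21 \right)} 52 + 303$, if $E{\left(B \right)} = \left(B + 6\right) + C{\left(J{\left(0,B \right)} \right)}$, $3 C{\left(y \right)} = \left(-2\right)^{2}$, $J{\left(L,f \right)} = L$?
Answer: $- \frac{1223}{3} \approx -407.67$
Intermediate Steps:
$C{\left(y \right)} = \frac{4}{3}$ ($C{\left(y \right)} = \frac{\left(-2\right)^{2}}{3} = \frac{1}{3} \cdot 4 = \frac{4}{3}$)
$E{\left(B \right)} = \frac{22}{3} + B$ ($E{\left(B \right)} = \left(B + 6\right) + \frac{4}{3} = \left(6 + B\right) + \frac{4}{3} = \frac{22}{3} + B$)
$E{\left(-21 \right)} 52 + 303 = \left(\frac{22}{3} - 21\right) 52 + 303 = \left(- \frac{41}{3}\right) 52 + 303 = - \frac{2132}{3} + 303 = - \frac{1223}{3}$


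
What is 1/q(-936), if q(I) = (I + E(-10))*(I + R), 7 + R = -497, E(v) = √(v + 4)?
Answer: 13/17522040 + I*√6/1261586880 ≈ 7.4192e-7 + 1.9416e-9*I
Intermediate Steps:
E(v) = √(4 + v)
R = -504 (R = -7 - 497 = -504)
q(I) = (-504 + I)*(I + I*√6) (q(I) = (I + √(4 - 10))*(I - 504) = (I + √(-6))*(-504 + I) = (I + I*√6)*(-504 + I) = (-504 + I)*(I + I*√6))
1/q(-936) = 1/((-936)² - 504*(-936) - 504*I*√6 + I*(-936)*√6) = 1/(876096 + 471744 - 504*I*√6 - 936*I*√6) = 1/(1347840 - 1440*I*√6)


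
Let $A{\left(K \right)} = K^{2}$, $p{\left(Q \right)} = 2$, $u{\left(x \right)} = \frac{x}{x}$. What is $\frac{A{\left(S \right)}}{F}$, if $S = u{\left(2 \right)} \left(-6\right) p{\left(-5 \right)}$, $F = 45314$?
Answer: $\frac{72}{22657} \approx 0.0031778$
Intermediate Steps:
$u{\left(x \right)} = 1$
$S = -12$ ($S = 1 \left(-6\right) 2 = \left(-6\right) 2 = -12$)
$\frac{A{\left(S \right)}}{F} = \frac{\left(-12\right)^{2}}{45314} = 144 \cdot \frac{1}{45314} = \frac{72}{22657}$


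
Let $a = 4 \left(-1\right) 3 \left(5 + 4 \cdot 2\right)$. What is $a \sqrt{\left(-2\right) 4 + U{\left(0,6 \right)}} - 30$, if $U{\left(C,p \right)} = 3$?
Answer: $-30 - 156 i \sqrt{5} \approx -30.0 - 348.83 i$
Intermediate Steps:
$a = -156$ ($a = - 4 \cdot 3 \left(5 + 8\right) = - 4 \cdot 3 \cdot 13 = \left(-4\right) 39 = -156$)
$a \sqrt{\left(-2\right) 4 + U{\left(0,6 \right)}} - 30 = - 156 \sqrt{\left(-2\right) 4 + 3} - 30 = - 156 \sqrt{-8 + 3} - 30 = - 156 \sqrt{-5} - 30 = - 156 i \sqrt{5} - 30 = -30 - 156 i \sqrt{5}$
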